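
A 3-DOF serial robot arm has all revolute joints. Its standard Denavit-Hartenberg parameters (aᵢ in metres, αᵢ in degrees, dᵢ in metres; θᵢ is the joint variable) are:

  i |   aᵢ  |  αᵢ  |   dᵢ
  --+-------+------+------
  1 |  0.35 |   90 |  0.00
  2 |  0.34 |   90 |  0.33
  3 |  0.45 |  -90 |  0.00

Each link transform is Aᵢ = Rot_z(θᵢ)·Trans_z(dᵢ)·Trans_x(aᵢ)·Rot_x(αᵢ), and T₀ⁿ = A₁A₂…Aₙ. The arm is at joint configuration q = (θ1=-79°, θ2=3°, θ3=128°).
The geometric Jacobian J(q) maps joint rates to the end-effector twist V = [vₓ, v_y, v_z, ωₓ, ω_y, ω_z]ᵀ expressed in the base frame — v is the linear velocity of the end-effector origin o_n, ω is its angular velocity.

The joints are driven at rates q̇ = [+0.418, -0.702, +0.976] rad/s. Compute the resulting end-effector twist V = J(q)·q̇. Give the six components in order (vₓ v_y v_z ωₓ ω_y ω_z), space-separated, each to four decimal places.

0.4239 0.1406 -0.0622 0.6988 0.0838 -0.5567

o_n = [-0.5932, -0.5359, 0.0033]
J₁: ẑ×o_n = [0.5359, -0.5932, 0.0000], ω = ẑ
J2: z=[-0.9816, -0.1908, 0.0000] o=[0.0668, -0.3436, 0.0000] → [-0.0006, 0.0032, 0.0629, -0.9816, -0.1908, 0.0000]
J3: z=[0.0100, -0.0514, -0.9986] o=[-0.1924, -0.7398, 0.0178] → [0.2044, 0.4005, -0.0186, 0.0100, -0.0514, -0.9986]
V = J·q̇ = [0.4239, 0.1406, -0.0622, 0.6988, 0.0838, -0.5567]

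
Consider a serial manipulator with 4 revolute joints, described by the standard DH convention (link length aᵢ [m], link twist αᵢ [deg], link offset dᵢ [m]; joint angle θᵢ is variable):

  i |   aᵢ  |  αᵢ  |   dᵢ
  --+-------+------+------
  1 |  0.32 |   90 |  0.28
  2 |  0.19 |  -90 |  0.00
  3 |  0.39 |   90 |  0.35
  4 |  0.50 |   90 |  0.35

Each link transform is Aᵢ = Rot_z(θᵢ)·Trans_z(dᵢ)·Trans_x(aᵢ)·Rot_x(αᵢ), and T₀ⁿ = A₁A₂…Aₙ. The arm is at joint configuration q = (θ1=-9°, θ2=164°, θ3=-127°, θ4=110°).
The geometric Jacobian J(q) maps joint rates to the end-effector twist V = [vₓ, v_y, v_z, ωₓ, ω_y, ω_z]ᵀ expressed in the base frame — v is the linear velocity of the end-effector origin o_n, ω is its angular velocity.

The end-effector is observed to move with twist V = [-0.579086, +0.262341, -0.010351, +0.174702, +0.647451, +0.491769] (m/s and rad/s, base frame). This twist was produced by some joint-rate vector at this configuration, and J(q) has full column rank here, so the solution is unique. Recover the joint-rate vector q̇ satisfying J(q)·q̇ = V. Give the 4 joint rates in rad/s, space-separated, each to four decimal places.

-0.0610 -0.7300 -0.5510 -0.1050

o_n = [0.3086, -0.0127, -0.5691]
J₁: ẑ×o_n = [0.0127, 0.3086, -0.0000], ω = ẑ
J2: z=[-0.1564, -0.9877, 0.0000] o=[0.3161, -0.0501, 0.2800] → [0.8386, -0.1328, -0.0132, -0.1564, -0.9877, 0.0000]
J3: z=[-0.2722, 0.0431, -0.9613] o=[0.1357, -0.0215, 0.3324] → [-0.0304, -0.4116, -0.0099, -0.2722, 0.0431, -0.9613]
J4: z=[0.8524, 0.4743, -0.2201] o=[0.2145, -0.3493, -0.0688] → [-0.1632, 0.4058, 0.2423, 0.8524, 0.4743, -0.2201]
q̇ = J⁺·V = [-0.0610, -0.7300, -0.5510, -0.1050]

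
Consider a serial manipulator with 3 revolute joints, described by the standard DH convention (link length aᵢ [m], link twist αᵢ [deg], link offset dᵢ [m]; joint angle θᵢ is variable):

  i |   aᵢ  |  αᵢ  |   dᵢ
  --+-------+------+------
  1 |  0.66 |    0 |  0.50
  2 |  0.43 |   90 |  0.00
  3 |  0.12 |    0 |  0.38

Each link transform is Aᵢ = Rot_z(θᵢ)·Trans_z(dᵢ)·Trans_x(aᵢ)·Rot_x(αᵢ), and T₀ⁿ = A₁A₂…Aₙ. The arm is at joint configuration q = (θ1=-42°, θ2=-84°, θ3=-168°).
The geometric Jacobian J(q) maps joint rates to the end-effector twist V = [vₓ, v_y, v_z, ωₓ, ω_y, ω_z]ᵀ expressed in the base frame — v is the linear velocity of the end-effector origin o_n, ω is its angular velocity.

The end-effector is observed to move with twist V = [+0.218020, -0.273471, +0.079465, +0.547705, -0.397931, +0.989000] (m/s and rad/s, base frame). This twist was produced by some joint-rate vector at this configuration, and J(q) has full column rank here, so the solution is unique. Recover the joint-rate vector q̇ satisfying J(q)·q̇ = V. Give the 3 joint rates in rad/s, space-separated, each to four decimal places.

0.4050 0.5840 -0.6770

o_n = [-0.0007, -0.4712, 0.4751]
J₁: ẑ×o_n = [0.4712, -0.0007, 0.0000], ω = ẑ
J2: z=[0.0000, 0.0000, 1.0000] o=[0.4905, -0.4416, 0.5000] → [0.0296, -0.4912, 0.0000, 0.0000, 0.0000, 1.0000]
J3: z=[-0.8090, 0.5878, 0.0000] o=[0.2377, -0.7895, 0.5000] → [-0.0147, -0.0202, -0.1174, -0.8090, 0.5878, 0.0000]
q̇ = J⁺·V = [0.4050, 0.5840, -0.6770]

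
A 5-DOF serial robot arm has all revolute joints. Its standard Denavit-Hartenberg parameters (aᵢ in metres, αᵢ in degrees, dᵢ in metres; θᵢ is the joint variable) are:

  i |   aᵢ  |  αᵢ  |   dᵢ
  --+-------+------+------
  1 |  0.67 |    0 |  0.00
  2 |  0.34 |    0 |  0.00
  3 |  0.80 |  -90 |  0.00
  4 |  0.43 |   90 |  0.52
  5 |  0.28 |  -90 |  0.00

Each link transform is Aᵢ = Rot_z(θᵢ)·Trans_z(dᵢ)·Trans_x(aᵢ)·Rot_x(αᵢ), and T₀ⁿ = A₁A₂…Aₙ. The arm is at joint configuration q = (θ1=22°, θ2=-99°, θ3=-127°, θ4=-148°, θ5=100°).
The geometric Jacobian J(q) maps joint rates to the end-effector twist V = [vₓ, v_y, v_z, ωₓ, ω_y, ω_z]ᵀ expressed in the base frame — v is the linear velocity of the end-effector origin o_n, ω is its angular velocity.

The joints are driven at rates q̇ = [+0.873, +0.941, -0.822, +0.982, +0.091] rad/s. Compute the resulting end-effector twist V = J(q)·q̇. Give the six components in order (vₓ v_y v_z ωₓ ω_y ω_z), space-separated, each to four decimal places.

o_n = [-0.0613, -0.6134, 0.2021]
J₁: ẑ×o_n = [0.6134, -0.0613, 0.0000], ω = ẑ
J2: z=[0.0000, 0.0000, 1.0000] o=[0.6212, 0.2510, 0.0000] → [0.8644, -0.6825, 0.0000, 0.0000, 0.0000, 1.0000]
J3: z=[0.0000, 0.0000, 1.0000] o=[0.6977, -0.0803, 0.0000] → [0.5331, -0.7590, 0.0000, 0.0000, 0.0000, 1.0000]
J4: z=[-0.4067, -0.9135, 0.0000] o=[-0.0331, 0.2451, 0.0000] → [-0.1846, 0.0822, 0.3234, -0.4067, -0.9135, 0.0000]
J5: z=[0.4841, -0.2155, -0.8480] o=[0.0885, -0.3783, 0.2279] → [-0.1939, 0.1395, -0.1461, 0.4841, -0.2155, -0.8480]
V = J·q̇ = [0.7117, 0.0215, 0.3043, -0.3554, -0.9167, 0.9148]

0.7117 0.0215 0.3043 -0.3554 -0.9167 0.9148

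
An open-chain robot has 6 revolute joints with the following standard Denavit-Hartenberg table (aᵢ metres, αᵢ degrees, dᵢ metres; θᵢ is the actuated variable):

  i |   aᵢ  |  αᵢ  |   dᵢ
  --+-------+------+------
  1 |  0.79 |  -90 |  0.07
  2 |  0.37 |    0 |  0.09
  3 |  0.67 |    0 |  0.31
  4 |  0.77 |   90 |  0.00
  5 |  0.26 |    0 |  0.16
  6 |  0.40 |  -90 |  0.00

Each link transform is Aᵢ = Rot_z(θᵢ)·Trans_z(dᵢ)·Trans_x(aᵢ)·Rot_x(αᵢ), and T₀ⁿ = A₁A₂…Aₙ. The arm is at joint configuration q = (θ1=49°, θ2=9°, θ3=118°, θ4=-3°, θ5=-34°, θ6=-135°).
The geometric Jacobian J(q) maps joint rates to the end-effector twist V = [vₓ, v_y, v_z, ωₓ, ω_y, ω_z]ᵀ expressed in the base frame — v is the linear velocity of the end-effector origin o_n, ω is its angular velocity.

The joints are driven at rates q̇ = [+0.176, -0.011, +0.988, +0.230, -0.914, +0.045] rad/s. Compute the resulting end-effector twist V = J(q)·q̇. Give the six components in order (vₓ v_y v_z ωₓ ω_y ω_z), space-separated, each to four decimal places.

-0.9325 -0.7044 0.8032 -1.3836 0.2481 0.6619

o_n = [0.2285, 0.5346, -1.1040]
J₁: ẑ×o_n = [-0.5346, 0.2285, 0.0000], ω = ẑ
J2: z=[-0.7547, 0.6561, 0.0000] o=[0.5183, 0.5962, 0.0700] → [-0.7702, -0.8860, 0.2367, -0.7547, 0.6561, 0.0000]
J3: z=[-0.7547, 0.6561, 0.0000] o=[0.6901, 0.9311, 0.0121] → [-0.7322, -0.8423, 0.6021, -0.7547, 0.6561, 0.0000]
J4: z=[-0.7547, 0.6561, 0.0000] o=[0.1916, 0.8301, -0.5230] → [-0.3812, -0.4385, 0.1989, -0.7547, 0.6561, 0.0000]
J5: z=[0.5439, 0.6257, -0.5592] o=[-0.0909, 0.5052, -1.1613] → [0.0523, -0.2098, -0.1838, 0.5439, 0.6257, -0.5592]
J6: z=[0.5439, 0.6257, -0.5592] o=[0.0268, 0.4189, -1.4295] → [0.2683, -0.2898, -0.0633, 0.5439, 0.6257, -0.5592]
V = J·q̇ = [-0.9325, -0.7044, 0.8032, -1.3836, 0.2481, 0.6619]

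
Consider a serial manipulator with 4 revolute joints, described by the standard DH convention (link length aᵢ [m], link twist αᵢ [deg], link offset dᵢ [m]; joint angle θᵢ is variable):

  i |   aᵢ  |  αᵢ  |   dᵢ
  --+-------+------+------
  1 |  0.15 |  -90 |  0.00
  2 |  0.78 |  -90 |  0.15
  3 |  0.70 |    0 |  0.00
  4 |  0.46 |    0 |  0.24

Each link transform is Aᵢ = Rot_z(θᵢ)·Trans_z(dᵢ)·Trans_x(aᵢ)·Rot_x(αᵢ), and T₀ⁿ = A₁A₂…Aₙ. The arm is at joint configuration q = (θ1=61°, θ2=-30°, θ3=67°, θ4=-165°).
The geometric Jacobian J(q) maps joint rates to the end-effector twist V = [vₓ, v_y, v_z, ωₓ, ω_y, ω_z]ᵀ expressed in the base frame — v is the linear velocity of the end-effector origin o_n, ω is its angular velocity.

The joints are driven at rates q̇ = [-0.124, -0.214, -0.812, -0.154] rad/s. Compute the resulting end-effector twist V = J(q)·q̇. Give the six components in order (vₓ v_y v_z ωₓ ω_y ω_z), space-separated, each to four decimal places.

o_n = [0.5803, 0.9668, 0.2869]
J₁: ẑ×o_n = [-0.9668, 0.5803, 0.0000], ω = ẑ
J2: z=[-0.8746, 0.4848, 0.0000] o=[0.0727, 0.1312, 0.0000] → [0.1391, 0.2509, -0.9769, -0.8746, 0.4848, 0.0000]
J3: z=[0.2424, 0.4373, -0.8660] o=[0.2690, 0.7947, 0.3900] → [0.1039, -0.2446, -0.0944, 0.2424, 0.4373, -0.8660]
J4: z=[0.2424, 0.4373, -0.8660] o=[0.9474, 0.6895, 0.5268] → [0.1353, 0.3761, 0.2278, 0.2424, 0.4373, -0.8660]
V = J·q̇ = [-0.0151, 0.0150, 0.2507, -0.0470, -0.5262, 0.7126]

-0.0151 0.0150 0.2507 -0.0470 -0.5262 0.7126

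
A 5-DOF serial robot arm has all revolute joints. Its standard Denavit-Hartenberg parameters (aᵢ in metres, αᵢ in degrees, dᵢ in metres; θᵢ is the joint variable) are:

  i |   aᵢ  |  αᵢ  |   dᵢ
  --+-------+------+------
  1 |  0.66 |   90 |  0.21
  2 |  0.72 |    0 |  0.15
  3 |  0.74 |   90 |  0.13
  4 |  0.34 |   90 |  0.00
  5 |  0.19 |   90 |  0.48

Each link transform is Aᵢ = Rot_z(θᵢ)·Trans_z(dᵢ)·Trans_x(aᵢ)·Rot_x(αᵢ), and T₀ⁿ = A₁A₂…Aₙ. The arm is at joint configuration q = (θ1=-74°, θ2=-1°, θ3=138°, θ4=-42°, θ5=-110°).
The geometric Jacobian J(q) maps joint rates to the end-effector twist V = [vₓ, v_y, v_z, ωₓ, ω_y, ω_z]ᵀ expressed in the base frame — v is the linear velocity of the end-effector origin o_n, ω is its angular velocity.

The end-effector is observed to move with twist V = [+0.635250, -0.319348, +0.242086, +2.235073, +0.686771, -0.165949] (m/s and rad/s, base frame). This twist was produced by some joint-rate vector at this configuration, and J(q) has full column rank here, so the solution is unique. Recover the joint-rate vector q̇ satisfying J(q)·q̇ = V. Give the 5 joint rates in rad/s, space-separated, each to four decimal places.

0.6270 -0.8190 -0.9540 -0.6100 0.7600

o_n = [0.4718, -0.6994, 0.4919]
J₁: ẑ×o_n = [0.6994, 0.4718, -0.0000], ω = ẑ
J2: z=[-0.9613, -0.2756, 0.0000] o=[0.1819, -0.6344, 0.2100] → [-0.0777, 0.2710, 0.1423, -0.9613, -0.2756, 0.0000]
J3: z=[-0.9613, -0.2756, 0.0000] o=[0.2362, -1.3678, 0.1974] → [-0.0812, 0.2830, -0.5775, -0.9613, -0.2756, 0.0000]
J4: z=[0.1880, -0.6556, 0.7314] o=[-0.0380, -0.8834, 0.7021] → [0.0033, 0.4123, 0.3688, 0.1880, -0.6556, 0.7314]
J5: z=[0.8492, -0.2656, -0.4563] o=[0.1298, -0.6430, 0.8744] → [0.0759, 0.1688, 0.0430, 0.8492, -0.2656, -0.4563]
q̇ = J⁺·V = [0.6270, -0.8190, -0.9540, -0.6100, 0.7600]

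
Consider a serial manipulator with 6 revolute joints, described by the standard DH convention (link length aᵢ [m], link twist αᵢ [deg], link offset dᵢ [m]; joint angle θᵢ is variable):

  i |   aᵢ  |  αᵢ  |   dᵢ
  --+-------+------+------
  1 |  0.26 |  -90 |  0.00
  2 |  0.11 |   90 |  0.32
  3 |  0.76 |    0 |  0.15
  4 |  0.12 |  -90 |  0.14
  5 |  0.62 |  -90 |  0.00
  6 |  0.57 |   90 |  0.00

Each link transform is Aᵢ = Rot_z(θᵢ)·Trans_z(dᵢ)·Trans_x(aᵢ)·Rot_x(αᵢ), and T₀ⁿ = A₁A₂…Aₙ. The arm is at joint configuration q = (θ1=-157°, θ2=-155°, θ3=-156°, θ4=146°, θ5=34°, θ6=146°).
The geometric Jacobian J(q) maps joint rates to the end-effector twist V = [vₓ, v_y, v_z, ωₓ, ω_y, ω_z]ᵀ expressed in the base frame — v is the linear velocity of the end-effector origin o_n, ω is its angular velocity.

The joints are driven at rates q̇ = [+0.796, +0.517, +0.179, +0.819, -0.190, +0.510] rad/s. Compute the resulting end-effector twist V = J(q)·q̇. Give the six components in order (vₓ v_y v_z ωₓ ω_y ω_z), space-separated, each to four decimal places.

0.5317 -0.5816 -0.1044 0.1102 -0.3654 0.1421

o_n = [-0.6280, 0.1083, -0.3576]
J₁: ẑ×o_n = [-0.1083, -0.6280, 0.0000], ω = ẑ
J2: z=[0.3907, -0.9205, 0.0000] o=[-0.2393, -0.1016, 0.0000] → [0.3292, 0.1397, -0.2758, 0.3907, -0.9205, 0.0000]
J3: z=[0.3890, 0.1651, -0.9063] o=[-0.0225, -0.3572, 0.0465] → [0.3552, 0.7060, 0.2811, 0.3890, 0.1651, -0.9063]
J4: z=[0.3890, 0.1651, -0.9063] o=[-0.6642, -0.2937, -0.3829] → [0.3686, -0.0426, 0.1504, 0.3890, 0.1651, -0.9063]
J5: z=[0.5297, -0.8450, 0.0734] o=[-0.5193, -0.2096, -0.4598] → [-0.1097, -0.0621, 0.0765, 0.5297, -0.8450, 0.0734]
J6: z=[-0.7440, -0.4213, 0.5186] o=[-0.2667, -0.0054, 0.0683] → [0.1205, -0.5043, -0.2368, -0.7440, -0.4213, 0.5186]
V = J·q̇ = [0.5317, -0.5816, -0.1044, 0.1102, -0.3654, 0.1421]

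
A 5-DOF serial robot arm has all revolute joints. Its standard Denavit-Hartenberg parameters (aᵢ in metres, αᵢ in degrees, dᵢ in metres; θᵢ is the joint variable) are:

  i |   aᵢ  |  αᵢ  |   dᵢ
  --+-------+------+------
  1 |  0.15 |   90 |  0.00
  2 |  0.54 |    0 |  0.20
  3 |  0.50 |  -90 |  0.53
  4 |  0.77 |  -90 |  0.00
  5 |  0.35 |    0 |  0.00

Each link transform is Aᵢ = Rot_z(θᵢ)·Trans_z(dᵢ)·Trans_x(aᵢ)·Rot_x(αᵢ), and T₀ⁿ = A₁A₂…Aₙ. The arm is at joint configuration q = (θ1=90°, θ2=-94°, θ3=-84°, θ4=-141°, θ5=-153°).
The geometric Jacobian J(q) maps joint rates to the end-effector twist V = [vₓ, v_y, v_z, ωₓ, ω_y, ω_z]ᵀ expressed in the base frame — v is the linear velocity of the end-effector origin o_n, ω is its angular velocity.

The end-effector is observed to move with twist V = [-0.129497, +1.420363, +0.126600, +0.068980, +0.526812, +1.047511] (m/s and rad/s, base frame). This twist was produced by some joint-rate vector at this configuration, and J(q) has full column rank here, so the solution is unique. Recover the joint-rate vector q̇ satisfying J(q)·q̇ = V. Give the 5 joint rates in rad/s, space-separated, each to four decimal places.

o_n = [1.0183, -0.0260, -0.7025]
J₁: ẑ×o_n = [0.0260, 1.0183, -0.0000], ω = ẑ
J2: z=[1.0000, -0.0000, 0.0000] o=[0.0000, 0.1500, 0.0000] → [0.0000, 0.7025, -0.1760, 1.0000, -0.0000, 0.0000]
J3: z=[1.0000, -0.0000, 0.0000] o=[0.2000, 0.1123, -0.5387] → [0.0000, 0.1638, -0.1383, 1.0000, -0.0000, 0.0000]
J4: z=[0.0000, 0.0349, -0.9994] o=[0.7300, -0.3874, -0.5561] → [0.3560, -0.2881, -0.0101, 0.0000, 0.0349, -0.9994]
J5: z=[0.7771, -0.6289, -0.0220] o=[1.2146, 0.2107, -0.5353] → [0.1000, 0.1343, -0.3074, 0.7771, -0.6289, -0.0220]
q̇ = J⁺·V = [0.8420, 0.9350, -0.2070, -0.1870, -0.8480]

0.8420 0.9350 -0.2070 -0.1870 -0.8480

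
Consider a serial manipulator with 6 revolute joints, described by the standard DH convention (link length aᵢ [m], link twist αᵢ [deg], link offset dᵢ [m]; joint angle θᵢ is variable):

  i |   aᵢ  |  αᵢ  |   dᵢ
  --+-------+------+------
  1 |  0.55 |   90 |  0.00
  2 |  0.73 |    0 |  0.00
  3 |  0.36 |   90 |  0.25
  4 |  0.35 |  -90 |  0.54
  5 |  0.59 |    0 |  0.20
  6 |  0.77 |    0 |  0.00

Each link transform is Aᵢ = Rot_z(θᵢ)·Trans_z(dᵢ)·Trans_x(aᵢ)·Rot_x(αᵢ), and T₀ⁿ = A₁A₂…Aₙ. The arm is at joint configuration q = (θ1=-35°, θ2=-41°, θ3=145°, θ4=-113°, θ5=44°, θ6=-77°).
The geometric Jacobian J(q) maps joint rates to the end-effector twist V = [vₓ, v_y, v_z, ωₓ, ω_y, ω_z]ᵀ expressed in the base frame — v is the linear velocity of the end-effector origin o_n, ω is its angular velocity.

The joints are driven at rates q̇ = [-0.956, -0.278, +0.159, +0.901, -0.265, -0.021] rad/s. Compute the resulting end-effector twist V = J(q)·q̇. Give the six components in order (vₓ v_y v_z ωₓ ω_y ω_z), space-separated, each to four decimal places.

0.0681 -1.5628 1.0705 0.7725 -0.5320 -0.9935

o_n = [1.9920, -0.0087, -0.3565]
J₁: ẑ×o_n = [0.0087, 1.9920, -0.0000], ω = ẑ
J2: z=[-0.5736, -0.8192, 0.0000] o=[0.4505, -0.3155, 0.0000] → [0.2920, -0.2045, 1.0868, -0.5736, -0.8192, 0.0000]
J3: z=[-0.5736, -0.8192, 0.0000] o=[0.9018, -0.6315, -0.4789] → [-0.1003, 0.0702, 0.5358, -0.5736, -0.8192, 0.0000]
J4: z=[0.7948, -0.5565, 0.2419] o=[0.6871, -0.7863, -0.1296] → [-0.0619, 0.4960, 1.3443, 0.7948, -0.5565, 0.2419]
J5: z=[0.0417, 0.4478, 0.8932] o=[1.3282, -0.8419, -0.1317] → [-0.8448, 0.6023, -0.2625, 0.0417, 0.4478, 0.8932]
J6: z=[0.0417, 0.4478, 0.8932] o=[1.2677, -0.2272, -0.2131] → [-0.2594, 0.6529, -0.3152, 0.0417, 0.4478, 0.8932]
V = J·q̇ = [0.0681, -1.5628, 1.0705, 0.7725, -0.5320, -0.9935]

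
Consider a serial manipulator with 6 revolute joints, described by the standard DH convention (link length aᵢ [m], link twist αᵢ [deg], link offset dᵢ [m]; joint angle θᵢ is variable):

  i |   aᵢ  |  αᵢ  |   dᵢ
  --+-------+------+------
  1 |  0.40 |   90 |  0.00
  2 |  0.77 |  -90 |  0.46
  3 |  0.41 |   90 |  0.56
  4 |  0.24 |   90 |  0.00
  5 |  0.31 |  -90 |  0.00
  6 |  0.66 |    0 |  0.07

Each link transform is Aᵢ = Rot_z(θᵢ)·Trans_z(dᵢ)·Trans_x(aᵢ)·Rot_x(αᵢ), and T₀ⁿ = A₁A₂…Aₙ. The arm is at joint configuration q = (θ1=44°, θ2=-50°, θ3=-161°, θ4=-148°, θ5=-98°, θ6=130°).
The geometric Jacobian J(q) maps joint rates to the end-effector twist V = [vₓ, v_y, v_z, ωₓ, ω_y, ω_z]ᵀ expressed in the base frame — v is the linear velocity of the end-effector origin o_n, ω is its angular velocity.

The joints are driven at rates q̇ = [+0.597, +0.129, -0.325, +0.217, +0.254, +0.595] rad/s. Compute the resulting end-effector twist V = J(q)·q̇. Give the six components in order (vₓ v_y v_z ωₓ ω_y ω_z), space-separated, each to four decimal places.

o_n = [0.7723, 0.0603, -0.2992]
J₁: ẑ×o_n = [-0.0603, 0.7723, 0.0000], ω = ẑ
J2: z=[0.6947, -0.7193, 0.0000] o=[0.2877, 0.2779, 0.0000] → [0.2152, 0.2079, 0.1974, 0.6947, -0.7193, 0.0000]
J3: z=[0.5510, 0.5321, 0.6428] o=[0.9633, 0.2908, -0.5899] → [0.3028, -0.2829, -0.0254, 0.5510, 0.5321, 0.6428]
J4: z=[-0.8073, 0.5348, 0.2494] o=[1.1854, 0.3197, 0.0671] → [-0.1312, -0.3987, 0.4303, -0.8073, 0.5348, 0.2494]
J5: z=[0.5791, 0.7991, 0.1613] o=[1.1582, 0.3856, -0.1621] → [-0.0571, 0.0172, 0.1200, 0.5791, 0.7991, 0.1613]
J6: z=[0.0004, 0.1976, -0.9803] o=[1.4110, 0.2096, -0.1975] → [-0.1665, 0.6261, 0.1261, 0.0004, 0.1976, -0.9803]
V = J·q̇ = [-0.2487, 0.8702, 0.2326, -0.1173, 0.1708, -0.1001]

-0.2487 0.8702 0.2326 -0.1173 0.1708 -0.1001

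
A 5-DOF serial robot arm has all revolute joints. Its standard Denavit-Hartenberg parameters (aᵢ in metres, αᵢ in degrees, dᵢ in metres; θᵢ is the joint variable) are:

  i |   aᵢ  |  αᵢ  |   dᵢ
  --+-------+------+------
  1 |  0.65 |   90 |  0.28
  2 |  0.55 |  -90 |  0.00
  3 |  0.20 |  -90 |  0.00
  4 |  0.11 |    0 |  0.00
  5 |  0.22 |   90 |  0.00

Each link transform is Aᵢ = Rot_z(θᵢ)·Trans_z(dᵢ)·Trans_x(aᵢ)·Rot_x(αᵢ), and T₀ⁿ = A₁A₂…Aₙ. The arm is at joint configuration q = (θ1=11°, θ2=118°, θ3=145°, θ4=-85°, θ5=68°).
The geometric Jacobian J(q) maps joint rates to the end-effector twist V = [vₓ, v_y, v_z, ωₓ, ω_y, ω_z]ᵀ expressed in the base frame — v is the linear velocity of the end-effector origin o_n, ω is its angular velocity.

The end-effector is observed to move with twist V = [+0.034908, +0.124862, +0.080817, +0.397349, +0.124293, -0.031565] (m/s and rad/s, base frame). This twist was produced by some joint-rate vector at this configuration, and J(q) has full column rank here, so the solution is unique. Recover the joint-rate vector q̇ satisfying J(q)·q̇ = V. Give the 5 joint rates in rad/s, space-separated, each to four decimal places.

o_n = [0.3464, 0.3127, 0.3802]
J₁: ẑ×o_n = [-0.3127, 0.3464, 0.0000], ω = ẑ
J2: z=[0.1908, -0.9816, 0.0000] o=[0.6381, 0.1240, 0.2800] → [-0.0984, -0.0191, -0.2502, 0.1908, -0.9816, 0.0000]
J3: z=[-0.8667, -0.1685, -0.4695] o=[0.3846, 0.0748, 0.7656] → [0.1767, -0.3161, -0.2127, -0.8667, -0.1685, -0.4695]
J4: z=[0.4206, -0.7527, -0.5064] o=[0.4382, 0.2020, 0.6210] → [0.2373, 0.1477, -0.0225, 0.4206, -0.7527, -0.5064]
J5: z=[0.4206, -0.7527, -0.5064] o=[0.3458, 0.1897, 0.5626] → [0.1996, 0.0764, 0.0522, 0.4206, -0.7527, -0.5064]
q̇ = J⁺·V = [-0.1970, -0.1150, -0.4430, 0.6230, -0.5390]

-0.1970 -0.1150 -0.4430 0.6230 -0.5390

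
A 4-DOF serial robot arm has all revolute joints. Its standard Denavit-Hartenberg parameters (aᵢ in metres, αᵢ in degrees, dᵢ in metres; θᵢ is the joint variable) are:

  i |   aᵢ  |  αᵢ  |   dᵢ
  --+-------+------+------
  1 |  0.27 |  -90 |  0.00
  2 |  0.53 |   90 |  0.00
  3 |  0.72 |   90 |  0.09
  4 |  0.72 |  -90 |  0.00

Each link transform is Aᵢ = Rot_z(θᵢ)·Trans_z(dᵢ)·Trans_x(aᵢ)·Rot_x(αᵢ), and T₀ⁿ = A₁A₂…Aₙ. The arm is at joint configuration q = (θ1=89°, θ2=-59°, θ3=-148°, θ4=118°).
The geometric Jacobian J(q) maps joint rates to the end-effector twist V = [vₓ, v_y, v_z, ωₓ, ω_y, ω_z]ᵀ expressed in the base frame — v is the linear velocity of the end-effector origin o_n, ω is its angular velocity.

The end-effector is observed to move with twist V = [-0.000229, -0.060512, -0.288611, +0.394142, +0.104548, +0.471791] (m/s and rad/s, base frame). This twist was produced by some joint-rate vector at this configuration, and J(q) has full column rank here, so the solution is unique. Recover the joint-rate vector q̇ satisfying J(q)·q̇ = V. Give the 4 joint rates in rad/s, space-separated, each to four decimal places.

0.7310 -0.6560 -0.2290 0.3110

o_n = [0.1981, -0.2494, 0.5504]
J₁: ẑ×o_n = [0.2494, 0.1981, -0.0000], ω = ẑ
J2: z=[-0.9998, 0.0175, 0.0000] o=[0.0047, 0.2700, 0.0000] → [0.0096, 0.5503, 0.5159, -0.9998, 0.0175, 0.0000]
J3: z=[-0.0150, -0.8570, 0.5150] o=[0.0095, 0.5429, 0.4543] → [0.3257, 0.0986, 0.1735, -0.0150, -0.8570, 0.5150]
J4: z=[-0.8527, -0.2581, -0.4542] o=[0.3841, 0.1447, -0.0227] → [-0.3269, 0.5732, 0.2880, -0.8527, -0.2581, -0.4542]
q̇ = J⁺·V = [0.7310, -0.6560, -0.2290, 0.3110]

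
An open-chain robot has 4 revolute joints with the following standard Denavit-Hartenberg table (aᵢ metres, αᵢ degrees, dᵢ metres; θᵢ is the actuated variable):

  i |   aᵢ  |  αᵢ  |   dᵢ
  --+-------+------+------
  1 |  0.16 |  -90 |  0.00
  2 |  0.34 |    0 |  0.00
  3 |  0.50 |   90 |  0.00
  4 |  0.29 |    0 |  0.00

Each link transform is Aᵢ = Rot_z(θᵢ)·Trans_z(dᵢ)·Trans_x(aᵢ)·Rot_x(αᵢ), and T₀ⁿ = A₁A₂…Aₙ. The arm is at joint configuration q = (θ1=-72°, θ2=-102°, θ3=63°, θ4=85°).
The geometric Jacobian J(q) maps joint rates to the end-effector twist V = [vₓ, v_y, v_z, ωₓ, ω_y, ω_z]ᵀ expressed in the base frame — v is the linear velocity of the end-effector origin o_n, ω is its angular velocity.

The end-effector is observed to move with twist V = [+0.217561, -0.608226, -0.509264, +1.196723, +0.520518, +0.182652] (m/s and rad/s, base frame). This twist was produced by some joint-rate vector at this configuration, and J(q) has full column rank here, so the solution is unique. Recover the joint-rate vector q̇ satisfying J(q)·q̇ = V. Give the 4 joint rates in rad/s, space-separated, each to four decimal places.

o_n = [0.4285, -0.3839, 0.6631]
J₁: ẑ×o_n = [0.3839, 0.4285, -0.0000], ω = ẑ
J2: z=[0.9511, 0.3090, 0.0000] o=[0.0494, -0.1522, 0.0000] → [0.2049, -0.6307, -0.3375, 0.9511, 0.3090, 0.0000]
J3: z=[0.9511, 0.3090, 0.0000] o=[0.0276, -0.0849, 0.3326] → [0.1022, -0.3144, -0.4082, 0.9511, 0.3090, 0.0000]
J4: z=[-0.1945, 0.5985, 0.7771] o=[0.1477, -0.4545, 0.6472] → [-0.0453, 0.2213, -0.1818, -0.1945, 0.5985, 0.7771]
q̇ = J⁺·V = [0.0280, 0.8090, 0.4900, 0.1990]

0.0280 0.8090 0.4900 0.1990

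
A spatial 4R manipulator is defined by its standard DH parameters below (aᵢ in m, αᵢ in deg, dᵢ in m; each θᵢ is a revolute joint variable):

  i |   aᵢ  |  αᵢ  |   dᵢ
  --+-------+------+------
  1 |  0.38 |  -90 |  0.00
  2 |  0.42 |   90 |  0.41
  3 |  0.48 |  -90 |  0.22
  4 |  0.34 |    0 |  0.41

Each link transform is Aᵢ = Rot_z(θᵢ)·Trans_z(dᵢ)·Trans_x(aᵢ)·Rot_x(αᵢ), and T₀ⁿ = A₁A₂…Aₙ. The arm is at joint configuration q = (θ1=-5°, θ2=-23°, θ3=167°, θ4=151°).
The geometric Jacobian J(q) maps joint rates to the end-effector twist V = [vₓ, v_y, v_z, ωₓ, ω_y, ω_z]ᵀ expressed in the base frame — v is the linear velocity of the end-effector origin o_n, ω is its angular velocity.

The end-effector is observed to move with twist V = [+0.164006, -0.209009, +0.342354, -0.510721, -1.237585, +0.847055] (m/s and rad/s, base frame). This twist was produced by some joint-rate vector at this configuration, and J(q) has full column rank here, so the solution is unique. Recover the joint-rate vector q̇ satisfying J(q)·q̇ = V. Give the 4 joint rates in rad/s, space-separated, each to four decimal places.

0.0960 -0.9500 0.8480 0.3360

o_n = [0.4990, 0.0081, 0.1093]
J₁: ẑ×o_n = [-0.0081, 0.4990, 0.0000], ω = ẑ
J2: z=[0.0872, 0.9962, 0.0000] o=[0.3786, -0.0331, 0.0000] → [0.1089, -0.0095, -0.1164, 0.0872, 0.9962, 0.0000]
J3: z=[-0.3892, 0.0341, 0.9205] o=[0.7994, 0.3416, 0.1641] → [0.3051, -0.2979, 0.1400, -0.3892, 0.0341, 0.9205]
J4: z=[-0.2912, -0.9526, -0.0879] o=[0.2943, 0.4942, 0.1839] → [0.0283, -0.0397, 0.3365, -0.2912, -0.9526, -0.0879]
q̇ = J⁺·V = [0.0960, -0.9500, 0.8480, 0.3360]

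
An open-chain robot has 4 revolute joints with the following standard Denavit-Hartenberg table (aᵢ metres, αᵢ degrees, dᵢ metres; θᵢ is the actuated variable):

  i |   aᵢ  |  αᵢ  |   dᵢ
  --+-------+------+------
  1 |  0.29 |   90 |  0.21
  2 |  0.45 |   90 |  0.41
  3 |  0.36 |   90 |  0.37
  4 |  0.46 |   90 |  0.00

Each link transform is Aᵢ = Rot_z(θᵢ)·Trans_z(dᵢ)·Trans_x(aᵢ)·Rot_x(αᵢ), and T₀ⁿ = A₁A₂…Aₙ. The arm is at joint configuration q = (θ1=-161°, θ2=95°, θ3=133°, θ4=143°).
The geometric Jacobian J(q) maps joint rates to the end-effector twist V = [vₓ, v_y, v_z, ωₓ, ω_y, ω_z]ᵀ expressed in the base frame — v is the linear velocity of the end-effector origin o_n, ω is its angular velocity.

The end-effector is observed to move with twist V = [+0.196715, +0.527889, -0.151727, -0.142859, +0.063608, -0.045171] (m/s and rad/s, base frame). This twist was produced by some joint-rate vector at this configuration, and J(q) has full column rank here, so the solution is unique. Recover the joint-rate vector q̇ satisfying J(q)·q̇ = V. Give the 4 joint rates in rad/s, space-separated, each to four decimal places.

o_n = [-0.9777, 0.0913, 0.7197]
J₁: ẑ×o_n = [-0.0913, -0.9777, 0.0000], ω = ẑ
J2: z=[-0.3256, 0.9455, 0.0000] o=[-0.2742, -0.0944, 0.2100] → [0.4819, 0.1659, 0.6047, -0.3256, 0.9455, 0.0000]
J3: z=[-0.9419, -0.3243, 0.0872] o=[-0.3706, 0.3060, 0.6583] → [-0.0012, 0.0049, 0.0054, -0.9419, -0.3243, 0.0872]
J4: z=[-0.1618, 0.6656, 0.7286] o=[-0.8251, 0.4280, 0.4460] → [0.4275, -0.0669, 0.1561, -0.1618, 0.6656, 0.7286]
q̇ = J⁺·V = [-0.6770, -0.4710, 0.1690, 0.8470]

-0.6770 -0.4710 0.1690 0.8470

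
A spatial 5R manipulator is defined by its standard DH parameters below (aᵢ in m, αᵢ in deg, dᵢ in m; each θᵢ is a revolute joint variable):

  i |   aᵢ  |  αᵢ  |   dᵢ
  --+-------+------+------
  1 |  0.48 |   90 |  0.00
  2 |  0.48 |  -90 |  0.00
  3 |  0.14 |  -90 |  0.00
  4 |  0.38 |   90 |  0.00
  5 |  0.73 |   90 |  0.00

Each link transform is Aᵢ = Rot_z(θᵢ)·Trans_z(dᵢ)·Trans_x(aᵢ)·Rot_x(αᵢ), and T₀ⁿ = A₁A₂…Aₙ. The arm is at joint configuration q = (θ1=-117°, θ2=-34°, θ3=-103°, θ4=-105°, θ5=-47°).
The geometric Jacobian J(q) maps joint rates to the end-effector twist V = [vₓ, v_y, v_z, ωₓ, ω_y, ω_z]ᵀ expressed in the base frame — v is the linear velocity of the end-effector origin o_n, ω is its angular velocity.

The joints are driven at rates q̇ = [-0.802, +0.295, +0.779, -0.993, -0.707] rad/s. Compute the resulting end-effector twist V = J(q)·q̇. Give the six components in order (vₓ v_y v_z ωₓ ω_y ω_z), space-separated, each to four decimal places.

o_n = [-0.2427, -0.9281, 0.7145]
J₁: ẑ×o_n = [0.9281, -0.2427, 0.0000], ω = ẑ
J2: z=[-0.8910, 0.4540, 0.0000] o=[-0.2179, -0.4277, 0.0000] → [0.3244, 0.6366, 0.4571, -0.8910, 0.4540, 0.0000]
J3: z=[-0.2539, -0.4982, 0.8290] o=[-0.3986, -0.7822, -0.2684] → [-0.3688, 0.3787, 0.1147, -0.2539, -0.4982, 0.8290]
J4: z=[-0.5672, -0.6176, -0.5449] o=[-0.5083, -0.6971, -0.2508] → [-0.7221, 0.4028, 0.2950, -0.5672, -0.6176, -0.5449]
J5: z=[0.8225, -0.4588, -0.3361] o=[-0.5244, -0.9398, 0.0411] → [-0.3050, -0.6485, 0.1389, 0.8225, -0.4588, -0.3361]
V = J·q̇ = [-0.0033, 0.7360, -0.1670, -0.4789, 0.6835, 0.6225]

-0.0033 0.7360 -0.1670 -0.4789 0.6835 0.6225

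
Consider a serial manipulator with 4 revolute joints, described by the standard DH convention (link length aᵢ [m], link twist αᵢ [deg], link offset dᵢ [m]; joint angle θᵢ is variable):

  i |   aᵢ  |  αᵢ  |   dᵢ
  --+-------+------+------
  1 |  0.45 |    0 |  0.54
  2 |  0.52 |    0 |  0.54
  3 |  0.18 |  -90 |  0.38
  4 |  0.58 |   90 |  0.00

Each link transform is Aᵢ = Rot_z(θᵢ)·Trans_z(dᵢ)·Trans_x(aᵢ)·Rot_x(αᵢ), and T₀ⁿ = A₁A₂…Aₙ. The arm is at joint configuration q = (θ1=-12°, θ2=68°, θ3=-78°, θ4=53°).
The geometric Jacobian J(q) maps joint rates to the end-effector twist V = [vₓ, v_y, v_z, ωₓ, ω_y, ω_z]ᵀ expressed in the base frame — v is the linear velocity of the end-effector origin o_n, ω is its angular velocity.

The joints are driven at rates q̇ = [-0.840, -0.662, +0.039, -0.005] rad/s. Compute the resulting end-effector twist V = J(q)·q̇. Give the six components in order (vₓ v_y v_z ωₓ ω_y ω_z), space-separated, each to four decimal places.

0.2811 -1.5250 0.0017 -0.0019 -0.0046 -1.4630

o_n = [1.2215, 0.1394, 0.9968]
J₁: ẑ×o_n = [-0.1394, 1.2215, 0.0000], ω = ẑ
J2: z=[0.0000, 0.0000, 1.0000] o=[0.4402, -0.0936, 0.5400] → [-0.2329, 0.7813, 0.0000, 0.0000, 0.0000, 1.0000]
J3: z=[0.0000, 0.0000, 1.0000] o=[0.7309, 0.3375, 1.0800] → [0.1982, 0.4905, -0.0000, 0.0000, 0.0000, 1.0000]
J4: z=[0.3746, 0.9272, 0.0000] o=[0.8978, 0.2701, 1.4600] → [-0.4295, 0.1735, -0.3491, 0.3746, 0.9272, 0.0000]
V = J·q̇ = [0.2811, -1.5250, 0.0017, -0.0019, -0.0046, -1.4630]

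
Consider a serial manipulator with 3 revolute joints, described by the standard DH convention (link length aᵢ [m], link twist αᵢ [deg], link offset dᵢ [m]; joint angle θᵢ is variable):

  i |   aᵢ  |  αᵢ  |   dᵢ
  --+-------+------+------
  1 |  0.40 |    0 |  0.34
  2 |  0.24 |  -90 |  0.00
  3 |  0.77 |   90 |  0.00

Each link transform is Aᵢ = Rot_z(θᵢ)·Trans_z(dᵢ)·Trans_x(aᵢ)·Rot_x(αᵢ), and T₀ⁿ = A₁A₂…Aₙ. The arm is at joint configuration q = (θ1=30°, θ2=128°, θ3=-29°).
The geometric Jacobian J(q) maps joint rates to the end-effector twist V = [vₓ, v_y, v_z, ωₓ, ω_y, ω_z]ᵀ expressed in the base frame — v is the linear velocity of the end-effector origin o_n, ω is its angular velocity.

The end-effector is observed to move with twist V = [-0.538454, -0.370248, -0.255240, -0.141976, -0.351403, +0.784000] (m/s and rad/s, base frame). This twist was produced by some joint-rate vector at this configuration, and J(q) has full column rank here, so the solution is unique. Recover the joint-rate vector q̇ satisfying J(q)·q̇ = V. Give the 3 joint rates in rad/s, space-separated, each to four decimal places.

o_n = [-0.5005, 0.5422, 0.7133]
J₁: ẑ×o_n = [-0.5422, -0.5005, 0.0000], ω = ẑ
J2: z=[0.0000, 0.0000, 1.0000] o=[0.3464, 0.2000, 0.3400] → [-0.3422, -0.8469, 0.0000, 0.0000, 0.0000, 1.0000]
J3: z=[-0.3746, -0.9272, 0.0000] o=[0.1239, 0.2899, 0.3400] → [-0.3461, 0.1398, -0.6735, -0.3746, -0.9272, 0.0000]
q̇ = J⁺·V = [0.6950, 0.0890, 0.3790]

0.6950 0.0890 0.3790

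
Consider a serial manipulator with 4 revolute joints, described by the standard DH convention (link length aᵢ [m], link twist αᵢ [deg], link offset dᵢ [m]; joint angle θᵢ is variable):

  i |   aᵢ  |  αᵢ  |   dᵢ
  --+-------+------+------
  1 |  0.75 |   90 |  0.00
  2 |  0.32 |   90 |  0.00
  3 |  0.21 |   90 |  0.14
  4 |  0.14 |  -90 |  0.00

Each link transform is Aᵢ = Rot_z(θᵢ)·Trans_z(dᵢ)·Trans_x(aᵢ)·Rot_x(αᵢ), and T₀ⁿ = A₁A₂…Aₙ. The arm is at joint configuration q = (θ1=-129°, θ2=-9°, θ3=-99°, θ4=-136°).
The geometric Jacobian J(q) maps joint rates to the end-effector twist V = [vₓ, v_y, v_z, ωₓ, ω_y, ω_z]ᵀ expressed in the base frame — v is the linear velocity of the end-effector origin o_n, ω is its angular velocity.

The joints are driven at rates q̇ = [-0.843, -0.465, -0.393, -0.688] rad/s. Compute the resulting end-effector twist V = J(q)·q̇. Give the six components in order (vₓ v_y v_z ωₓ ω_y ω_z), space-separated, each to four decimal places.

o_n = [-0.5722, -0.8781, -0.0896]
J₁: ẑ×o_n = [0.8781, -0.5722, 0.0000], ω = ẑ
J2: z=[-0.7771, 0.6293, 0.0000] o=[-0.4720, -0.5829, 0.0000] → [-0.0564, -0.0696, 0.2925, -0.7771, 0.6293, 0.0000]
J3: z=[0.0984, 0.1216, -0.9877] o=[-0.6709, -0.8285, -0.0501] → [-0.0538, -0.0936, -0.0169, 0.0984, 0.1216, -0.9877]
J4: z=[0.4923, 0.8566, 0.1545] o=[-0.4755, -0.9168, -0.1832] → [0.0742, -0.0610, 0.1018, 0.4923, 0.8566, 0.1545]
V = J·q̇ = [-0.7439, 0.5935, -0.1994, -0.0161, -0.9297, -0.5611]

-0.7439 0.5935 -0.1994 -0.0161 -0.9297 -0.5611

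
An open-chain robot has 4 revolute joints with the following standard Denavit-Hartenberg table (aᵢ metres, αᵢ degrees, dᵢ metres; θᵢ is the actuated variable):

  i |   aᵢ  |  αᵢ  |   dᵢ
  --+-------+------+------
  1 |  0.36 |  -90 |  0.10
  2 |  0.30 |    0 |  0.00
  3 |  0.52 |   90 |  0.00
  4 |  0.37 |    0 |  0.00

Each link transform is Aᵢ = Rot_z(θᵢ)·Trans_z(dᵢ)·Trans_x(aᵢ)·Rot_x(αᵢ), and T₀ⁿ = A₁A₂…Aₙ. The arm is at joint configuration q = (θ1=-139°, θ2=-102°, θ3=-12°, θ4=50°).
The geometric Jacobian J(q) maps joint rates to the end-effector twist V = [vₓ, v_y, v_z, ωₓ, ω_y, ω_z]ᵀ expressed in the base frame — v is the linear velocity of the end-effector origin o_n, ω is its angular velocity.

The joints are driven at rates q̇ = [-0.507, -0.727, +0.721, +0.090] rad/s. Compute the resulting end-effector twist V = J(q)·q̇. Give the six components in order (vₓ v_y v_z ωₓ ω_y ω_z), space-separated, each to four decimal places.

o_n = [0.1940, -0.2070, 1.0858]
J₁: ẑ×o_n = [0.2070, 0.1940, -0.0000], ω = ẑ
J2: z=[0.6561, -0.7547, 0.0000] o=[-0.2717, -0.2362, 0.1000] → [-0.7440, -0.6467, 0.3706, 0.6561, -0.7547, 0.0000]
J3: z=[0.6561, -0.7547, 0.0000] o=[-0.2246, -0.1953, 0.3934] → [-0.5225, -0.4542, 0.3082, 0.6561, -0.7547, 0.0000]
J4: z=[0.6895, 0.5993, -0.4067] o=[-0.0650, -0.0565, 0.8685] → [0.0690, -0.2551, -0.2589, 0.6895, 0.5993, -0.4067]
V = J·q̇ = [0.0654, 0.0214, -0.0705, 0.0581, 0.0585, -0.5436]

0.0654 0.0214 -0.0705 0.0581 0.0585 -0.5436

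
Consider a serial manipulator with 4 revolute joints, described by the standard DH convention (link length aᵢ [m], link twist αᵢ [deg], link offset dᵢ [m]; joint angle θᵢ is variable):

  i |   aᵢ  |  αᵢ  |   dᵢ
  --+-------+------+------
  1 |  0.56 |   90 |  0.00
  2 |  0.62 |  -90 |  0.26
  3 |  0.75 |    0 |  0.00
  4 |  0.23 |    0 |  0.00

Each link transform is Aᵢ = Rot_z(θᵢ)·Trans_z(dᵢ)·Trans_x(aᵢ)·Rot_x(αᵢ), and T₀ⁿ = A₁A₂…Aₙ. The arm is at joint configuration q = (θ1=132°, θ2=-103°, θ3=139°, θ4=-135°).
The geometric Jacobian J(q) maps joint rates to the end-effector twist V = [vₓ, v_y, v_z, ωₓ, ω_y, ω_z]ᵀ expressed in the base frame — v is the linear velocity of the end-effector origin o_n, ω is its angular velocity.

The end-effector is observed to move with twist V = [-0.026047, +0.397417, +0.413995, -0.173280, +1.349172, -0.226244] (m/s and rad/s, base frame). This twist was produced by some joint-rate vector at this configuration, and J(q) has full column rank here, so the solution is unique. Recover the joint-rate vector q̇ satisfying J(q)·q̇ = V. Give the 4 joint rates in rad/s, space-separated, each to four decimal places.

o_n = [-0.5164, 0.2028, -0.2761]
J₁: ẑ×o_n = [-0.2028, -0.5164, 0.0000], ω = ẑ
J2: z=[0.7431, 0.6691, 0.0000] o=[-0.3747, 0.4162, 0.0000] → [-0.1848, 0.2052, -0.0638, 0.7431, 0.6691, 0.0000]
J3: z=[-0.6520, 0.7241, -0.2250] o=[-0.0882, 0.4865, -0.6041] → [0.1737, 0.3102, 0.4951, -0.6520, 0.7241, -0.2250]
J4: z=[-0.6520, 0.7241, -0.2250] o=[-0.5390, 0.2519, -0.0526] → [-0.1729, -0.1508, 0.0156, -0.6520, 0.7241, -0.2250]
q̇ = J⁺·V = [0.0320, 0.7740, 0.9290, 0.2190]

0.0320 0.7740 0.9290 0.2190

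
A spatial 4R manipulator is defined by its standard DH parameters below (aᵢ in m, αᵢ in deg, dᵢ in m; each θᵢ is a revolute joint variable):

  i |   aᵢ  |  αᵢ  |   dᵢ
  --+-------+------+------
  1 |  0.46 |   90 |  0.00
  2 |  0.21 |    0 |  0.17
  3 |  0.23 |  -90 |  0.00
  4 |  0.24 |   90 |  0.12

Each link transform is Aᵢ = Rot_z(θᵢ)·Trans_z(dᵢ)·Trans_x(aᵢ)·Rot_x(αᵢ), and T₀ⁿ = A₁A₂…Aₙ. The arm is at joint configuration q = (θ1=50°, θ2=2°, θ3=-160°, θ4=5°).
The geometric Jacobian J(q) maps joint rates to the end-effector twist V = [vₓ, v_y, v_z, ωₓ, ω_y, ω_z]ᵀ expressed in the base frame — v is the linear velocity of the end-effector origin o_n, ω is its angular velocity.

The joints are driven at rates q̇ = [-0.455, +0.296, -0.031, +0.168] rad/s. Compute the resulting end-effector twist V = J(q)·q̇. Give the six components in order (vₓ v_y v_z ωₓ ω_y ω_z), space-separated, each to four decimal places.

0.0728 -0.0489 -0.0399 0.2435 -0.1221 -0.6108

o_n = [0.2941, 0.1186, -0.2797]
J₁: ẑ×o_n = [-0.1186, 0.2941, 0.0000], ω = ẑ
J2: z=[0.7660, -0.6428, 0.0000] o=[0.2957, 0.3524, 0.0000] → [0.1798, 0.2142, -0.1801, 0.7660, -0.6428, 0.0000]
J3: z=[0.7660, -0.6428, 0.0000] o=[0.5608, 0.4039, 0.0073] → [0.1845, 0.2198, -0.3900, 0.7660, -0.6428, 0.0000]
J4: z=[0.2408, 0.2870, -0.9272] o=[0.4237, 0.2405, -0.0788] → [-0.1707, 0.1685, 0.0078, 0.2408, 0.2870, -0.9272]
V = J·q̇ = [0.0728, -0.0489, -0.0399, 0.2435, -0.1221, -0.6108]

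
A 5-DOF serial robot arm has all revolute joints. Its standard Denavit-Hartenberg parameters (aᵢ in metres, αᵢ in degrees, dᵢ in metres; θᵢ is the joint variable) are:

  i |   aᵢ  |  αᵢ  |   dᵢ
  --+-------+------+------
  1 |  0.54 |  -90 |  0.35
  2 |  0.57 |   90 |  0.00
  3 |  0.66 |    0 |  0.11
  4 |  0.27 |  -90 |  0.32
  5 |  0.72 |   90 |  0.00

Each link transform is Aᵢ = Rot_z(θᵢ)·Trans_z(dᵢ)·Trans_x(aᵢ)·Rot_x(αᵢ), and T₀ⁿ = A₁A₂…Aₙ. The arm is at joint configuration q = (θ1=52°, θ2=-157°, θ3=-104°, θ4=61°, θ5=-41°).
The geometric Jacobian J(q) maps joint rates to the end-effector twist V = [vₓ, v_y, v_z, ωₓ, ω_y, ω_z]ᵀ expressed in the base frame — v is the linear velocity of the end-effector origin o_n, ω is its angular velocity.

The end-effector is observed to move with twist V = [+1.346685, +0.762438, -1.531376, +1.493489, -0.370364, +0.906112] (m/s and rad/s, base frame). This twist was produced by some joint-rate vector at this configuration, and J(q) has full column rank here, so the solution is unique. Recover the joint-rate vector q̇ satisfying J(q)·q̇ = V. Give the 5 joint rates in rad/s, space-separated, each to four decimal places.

o_n = [0.4875, -1.3173, -0.0879]
J₁: ẑ×o_n = [1.3173, 0.4875, -0.0000], ω = ẑ
J2: z=[-0.7880, 0.6157, 0.0000] o=[0.3325, 0.4255, 0.3500] → [-0.2696, -0.3450, 1.2779, -0.7880, 0.6157, 0.0000]
J3: z=[-0.2406, -0.3079, -0.9205] o=[0.0094, 0.0121, 0.5727] → [-1.0202, -0.5990, 0.4670, -0.2406, -0.3079, -0.9205]
J4: z=[-0.2406, -0.3079, -0.9205] o=[0.5781, -0.3003, 0.4091] → [-0.7831, -0.0361, 0.2168, -0.2406, -0.3079, -0.9205]
J5: z=[-0.9628, -0.0444, 0.2665] o=[0.5343, -0.6554, 0.1917] → [0.1888, -0.2816, 0.6352, -0.9628, -0.0444, 0.2665]
q̇ = J⁺·V = [0.8640, -0.8030, 0.3160, -0.6000, -0.8230]

0.8640 -0.8030 0.3160 -0.6000 -0.8230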